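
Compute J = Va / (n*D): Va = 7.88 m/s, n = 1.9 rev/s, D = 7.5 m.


Formula: J = Va / (n * D)
Step 1 — n * D = 1.9 * 7.5 = 14.25
Step 2 — J = 7.88 / 14.25 ≈ 0.55298 (5 s.f.)

0.55298


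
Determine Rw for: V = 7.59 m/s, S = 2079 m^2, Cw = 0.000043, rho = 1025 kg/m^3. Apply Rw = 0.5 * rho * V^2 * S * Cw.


Formula: Rw = 0.5 * rho * V^2 * S * Cw
Step 1 — V^2 = 7.59^2 = 57.6081
Step 2 — 0.5 * rho * V^2 = 0.5 * 1025 * 57.6081 = 29524.15125
Step 3 — Rw = 29524.15125 * 2079 * 0.000043 ≈ 2639.4 N (5 s.f.)

2639.4 N


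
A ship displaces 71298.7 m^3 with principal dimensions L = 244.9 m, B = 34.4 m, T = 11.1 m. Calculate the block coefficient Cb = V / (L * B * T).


Formula: Cb = V / (L * B * T)
Step 1 — L * B * T = 244.9 * 34.4 * 11.1 = 93512.616 m^3
Step 2 — Cb = 71298.7 / 93512.616 ≈ 0.76245 (5 s.f.)

0.76245


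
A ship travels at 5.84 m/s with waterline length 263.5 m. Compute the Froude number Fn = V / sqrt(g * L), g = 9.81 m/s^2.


Formula: Fn = V / sqrt(g * L)
Step 1 — g * L = 9.81 * 263.5 = 2584.935
Step 2 — sqrt(g * L) = sqrt(2584.935) = 50.842256
Step 3 — Fn = 5.84 / 50.842256 ≈ 0.11487 (5 s.f.)

0.11487


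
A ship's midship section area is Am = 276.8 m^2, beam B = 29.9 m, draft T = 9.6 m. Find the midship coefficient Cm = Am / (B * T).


Formula: Cm = Am / (B * T)
Step 1 — B * T = 29.9 * 9.6 = 287.04 m^2
Step 2 — Cm = 276.8 / 287.04 ≈ 0.96433 (5 s.f.)

0.96433


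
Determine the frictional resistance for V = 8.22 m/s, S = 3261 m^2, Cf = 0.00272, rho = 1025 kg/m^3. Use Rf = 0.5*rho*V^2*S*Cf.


Formula: Rf = 0.5 * rho * V^2 * S * Cf
Step 1 — V^2 = 8.22^2 = 67.5684
Step 2 — 0.5 * rho * V^2 = 0.5 * 1025 * 67.5684 = 34628.805
Step 3 — Rf = 34628.805 * 3261 * 0.00272 ≈ 307150 N (5 s.f.)

307150 N


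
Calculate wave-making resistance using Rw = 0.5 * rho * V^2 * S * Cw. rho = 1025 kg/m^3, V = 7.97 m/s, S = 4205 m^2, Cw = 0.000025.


Formula: Rw = 0.5 * rho * V^2 * S * Cw
Step 1 — V^2 = 7.97^2 = 63.5209
Step 2 — 0.5 * rho * V^2 = 0.5 * 1025 * 63.5209 = 32554.46125
Step 3 — Rw = 32554.46125 * 4205 * 0.000025 ≈ 3422.3 N (5 s.f.)

3422.3 N


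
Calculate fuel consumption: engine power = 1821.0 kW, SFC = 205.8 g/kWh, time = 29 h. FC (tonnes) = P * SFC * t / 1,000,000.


Formula: FC (tonnes) = P * SFC * t / 1,000,000
Step 1 — P * SFC * t = 1821.0 * 205.8 * 29 = 10868092.2 g
Step 2 — FC (tonnes) = 10868092.2 / 1,000,000 ≈ 10.868 tonnes (5 s.f.)

10.868 tonnes


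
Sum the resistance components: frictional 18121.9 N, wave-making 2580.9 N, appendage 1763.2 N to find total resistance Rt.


Formula: Rt = Rf + Rw + Ra
Substituting: Rt = 18121.9 + 2580.9 + 1763.2
Result: Rt = 22466.0 N

22466.0 N


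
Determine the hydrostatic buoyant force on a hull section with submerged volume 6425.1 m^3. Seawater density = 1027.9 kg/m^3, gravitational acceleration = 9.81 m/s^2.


Formula: Fb = rho * g * V
Substituting: Fb = 1027.9 * 9.81 * 6425.1
Intermediate: 1027.9 * 9.81 = 10083.699
Result: Fb = 10083.699 * 6425.1 ≈ 64789000 N (5 s.f.)

64789000 N


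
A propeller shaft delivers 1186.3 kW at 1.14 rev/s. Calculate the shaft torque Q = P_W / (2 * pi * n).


Formula: Q = P_W / (2 * pi * n)
Step 1 — P_W = 1186.3 kW * 1000 = 1186300.0 W
Step 2 — 2 * pi * n = 2 * pi * 1.14 = 7.162831
Step 3 — Q = 1186300.0 / 7.162831 ≈ 165620 N·m (5 s.f.)

165620 N·m


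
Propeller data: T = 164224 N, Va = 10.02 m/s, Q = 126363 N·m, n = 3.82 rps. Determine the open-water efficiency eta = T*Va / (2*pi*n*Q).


Formula: eta = T * Va / (2 * pi * n * Q)
Step 1 — numerator = T * Va = 164224 * 10.02 = 1645524.48
Step 2 — 2 * pi * n = 2 * pi * 3.82 = 24.001768
Step 3 — denominator = 24.001768 * 126363 = 3032935.41
Step 4 — eta = 1645524.48 / 3032935.41 ≈ 0.54255 (5 s.f.)

0.54255


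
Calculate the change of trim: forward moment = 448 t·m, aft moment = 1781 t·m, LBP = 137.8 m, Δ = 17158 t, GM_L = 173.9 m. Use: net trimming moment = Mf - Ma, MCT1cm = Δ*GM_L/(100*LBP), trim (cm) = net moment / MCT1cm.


Formula: net trimming moment = Mf - Ma; MCT1cm = Δ*GM_L/(100*LBP); trim = net moment / MCT1cm
Step 1 — net trimming moment = 448 - 1781 = -1333 t·m
Step 2 — MCT1cm = 17158 * 173.9 / (100 * 137.8) = 216.5295 t·m/cm
Step 3 — trim = -1333 / 216.5295 ≈ -6.1562 cm (5 s.f.)

-6.1562 cm


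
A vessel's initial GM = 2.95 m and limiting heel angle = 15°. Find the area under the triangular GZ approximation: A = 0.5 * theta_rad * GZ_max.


Formula: GZ_max = GM * sin(theta); Area = 0.5 * theta_rad * GZ_max
Step 1 — GZ_max = 2.95 * sin(15°) = 2.95 * 0.258819 = 0.763516 m
Step 2 — theta_rad = 15 * pi/180 = 0.261799 rad
Step 3 — Area = 0.5 * 0.261799 * 0.763516 ≈ 0.099944 m·rad (5 s.f.)

0.099944 m·rad


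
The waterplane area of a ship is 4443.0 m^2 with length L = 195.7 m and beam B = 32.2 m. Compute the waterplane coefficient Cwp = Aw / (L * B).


Formula: Cwp = Aw / (L * B)
Step 1 — L * B = 195.7 * 32.2 = 6301.54 m^2
Step 2 — Cwp = 4443.0 / 6301.54 ≈ 0.70507 (5 s.f.)

0.70507


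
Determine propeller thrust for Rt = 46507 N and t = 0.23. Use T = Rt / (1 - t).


Formula: T = Rt / (1 - t)
Step 1 — (1 - t) = 1 - 0.23 = 0.77
Step 2 — T = 46507 / 0.77 ≈ 60399 N (5 s.f.)

60399 N


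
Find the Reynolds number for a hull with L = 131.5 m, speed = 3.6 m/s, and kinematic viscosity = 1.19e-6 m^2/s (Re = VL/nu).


Formula: Re = V * L / nu
Step 1 — V * L = 3.6 * 131.5 = 473.4 m^2/s
Step 2 — Re = 473.4 / 1.19e-6 = 3.98e+08

3.98e+08


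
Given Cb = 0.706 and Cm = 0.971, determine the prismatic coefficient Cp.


Formula: Cp = Cb / Cm
Substituting: Cp = 0.706 / 0.971
Result: Cp ≈ 0.72709 (5 s.f.)

0.72709


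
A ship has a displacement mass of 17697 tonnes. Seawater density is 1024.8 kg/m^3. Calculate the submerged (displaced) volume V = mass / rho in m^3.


Formula: V = mass / rho
Step 1 — convert tonnes to kg: 17697 t * 1000 = 17697000 kg
Step 2 — V = 17697000 / 1024.8 ≈ 17269 m^3 (5 s.f.)

17269 m^3


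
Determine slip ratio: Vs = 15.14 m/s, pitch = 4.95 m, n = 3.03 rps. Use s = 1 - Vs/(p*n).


Formula: s = 1 - Vs / (p * n)
Step 1 — p * n = 4.95 * 3.03 = 14.9985
Step 2 — Vs / (p*n) = 15.14 / 14.9985 = 1.009434 (6 d.p.)
Step 3 — s = 1 - 1.009434 = -0.009434

-0.009434


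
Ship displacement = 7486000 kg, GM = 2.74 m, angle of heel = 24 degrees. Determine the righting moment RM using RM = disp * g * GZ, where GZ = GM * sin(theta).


Formula: GZ = GM * sin(theta); RM = disp * g * GZ
Step 1 — GZ = 2.74 * sin(24°) = 2.74 * 0.406737 = 1.114459 m
Step 2 — RM = 7486000 * 9.81 * 1.114459 ≈ 81843000 N·m (5 s.f.)

81843000 N·m


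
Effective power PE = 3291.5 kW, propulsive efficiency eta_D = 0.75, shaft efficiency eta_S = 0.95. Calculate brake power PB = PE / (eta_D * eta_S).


Formula: PB = PE / (eta_D * eta_S)
Step 1 — combined efficiency = eta_D * eta_S = 0.75 * 0.95 = 0.7125
Step 2 — PB = 3291.5 / 0.7125 ≈ 4619.6 kW (5 s.f.)

4619.6 kW


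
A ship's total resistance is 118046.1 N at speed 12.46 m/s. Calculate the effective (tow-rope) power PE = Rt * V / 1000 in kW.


Formula: PE = Rt * V / 1000 (kW)
Step 1 — PE (W) = 118046.1 * 12.46 = 1470854.406 W
Step 2 — PE (kW) = 1470854.406 / 1000 ≈ 1470.9 kW (5 s.f.)

1470.9 kW


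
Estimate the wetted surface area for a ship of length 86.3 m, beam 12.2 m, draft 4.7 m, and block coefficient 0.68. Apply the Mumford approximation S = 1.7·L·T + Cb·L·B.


Formula: S = 1.7*L*T + V/T with V = Cb*L*B*T, i.e. S = L * (1.7*T + Cb*B)
Step 1 — 1.7*T = 1.7 * 4.7 = 7.99 m
Step 2 — Cb*B = 0.68 * 12.2 = 8.296 m
Step 3 — 1.7*T + Cb*B = 7.99 + 8.296 = 16.286 m
Step 4 — S = 86.3 * 16.286 ≈ 1405.5 m^2 (5 s.f.)

1405.5 m^2


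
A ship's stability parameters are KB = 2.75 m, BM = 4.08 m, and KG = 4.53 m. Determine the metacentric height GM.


Formula: GM = KB + BM - KG
Step 1 — KM = KB + BM = 2.75 + 4.08 = 6.83 m
Step 2 — GM = KM - KG = 6.83 - 4.53 = 2.3 m

2.3 m


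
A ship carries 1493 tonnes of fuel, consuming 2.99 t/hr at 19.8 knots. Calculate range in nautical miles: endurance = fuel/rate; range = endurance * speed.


Formula: endurance = fuel / rate; range = endurance * speed
Step 1 — endurance = 1493 / 2.99 = 499.3311 hours
Step 2 — range = 499.3311 * 19.8 ≈ 9886.8 nautical miles (5 s.f.)

9886.8 NM


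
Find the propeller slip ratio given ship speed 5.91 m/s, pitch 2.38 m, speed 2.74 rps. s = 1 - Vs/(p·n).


Formula: s = 1 - Vs / (p * n)
Step 1 — p * n = 2.38 * 2.74 = 6.5212
Step 2 — Vs / (p*n) = 5.91 / 6.5212 = 0.906275 (6 d.p.)
Step 3 — s = 1 - 0.906275 = 0.093725

0.093725


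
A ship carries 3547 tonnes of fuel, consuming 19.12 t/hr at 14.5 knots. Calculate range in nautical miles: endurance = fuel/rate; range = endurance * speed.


Formula: endurance = fuel / rate; range = endurance * speed
Step 1 — endurance = 3547 / 19.12 = 185.5126 hours
Step 2 — range = 185.5126 * 14.5 ≈ 2689.9 nautical miles (5 s.f.)

2689.9 NM


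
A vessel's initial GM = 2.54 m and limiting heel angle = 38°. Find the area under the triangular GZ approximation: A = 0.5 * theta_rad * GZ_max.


Formula: GZ_max = GM * sin(theta); Area = 0.5 * theta_rad * GZ_max
Step 1 — GZ_max = 2.54 * sin(38°) = 2.54 * 0.615661 = 1.563779 m
Step 2 — theta_rad = 38 * pi/180 = 0.663225 rad
Step 3 — Area = 0.5 * 0.663225 * 1.563779 ≈ 0.51857 m·rad (5 s.f.)

0.51857 m·rad


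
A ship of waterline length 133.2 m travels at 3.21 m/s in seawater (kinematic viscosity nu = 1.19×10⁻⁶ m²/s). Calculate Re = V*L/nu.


Formula: Re = V * L / nu
Step 1 — V * L = 3.21 * 133.2 = 427.572 m^2/s
Step 2 — Re = 427.572 / 1.19e-6 = 3.59e+08

3.59e+08


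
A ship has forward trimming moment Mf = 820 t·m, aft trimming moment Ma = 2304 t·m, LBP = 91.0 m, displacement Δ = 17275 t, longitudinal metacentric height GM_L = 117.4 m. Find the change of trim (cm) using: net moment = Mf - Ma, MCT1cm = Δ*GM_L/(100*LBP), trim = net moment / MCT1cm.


Formula: net trimming moment = Mf - Ma; MCT1cm = Δ*GM_L/(100*LBP); trim = net moment / MCT1cm
Step 1 — net trimming moment = 820 - 2304 = -1484 t·m
Step 2 — MCT1cm = 17275 * 117.4 / (100 * 91.0) = 222.8665 t·m/cm
Step 3 — trim = -1484 / 222.8665 ≈ -6.6587 cm (5 s.f.)

-6.6587 cm


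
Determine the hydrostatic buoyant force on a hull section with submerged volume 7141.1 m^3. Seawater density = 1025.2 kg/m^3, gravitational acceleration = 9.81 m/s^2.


Formula: Fb = rho * g * V
Substituting: Fb = 1025.2 * 9.81 * 7141.1
Intermediate: 1025.2 * 9.81 = 10057.212
Result: Fb = 10057.212 * 7141.1 ≈ 71820000 N (5 s.f.)

71820000 N


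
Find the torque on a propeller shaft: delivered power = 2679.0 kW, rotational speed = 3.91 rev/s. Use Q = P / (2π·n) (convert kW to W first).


Formula: Q = P_W / (2 * pi * n)
Step 1 — P_W = 2679.0 kW * 1000 = 2679000.0 W
Step 2 — 2 * pi * n = 2 * pi * 3.91 = 24.567255
Step 3 — Q = 2679000.0 / 24.567255 ≈ 109050 N·m (5 s.f.)

109050 N·m


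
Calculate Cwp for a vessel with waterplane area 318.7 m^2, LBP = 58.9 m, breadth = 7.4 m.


Formula: Cwp = Aw / (L * B)
Step 1 — L * B = 58.9 * 7.4 = 435.86 m^2
Step 2 — Cwp = 318.7 / 435.86 ≈ 0.73120 (5 s.f.)

0.73120


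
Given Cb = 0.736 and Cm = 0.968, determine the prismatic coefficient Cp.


Formula: Cp = Cb / Cm
Substituting: Cp = 0.736 / 0.968
Result: Cp ≈ 0.76033 (5 s.f.)

0.76033


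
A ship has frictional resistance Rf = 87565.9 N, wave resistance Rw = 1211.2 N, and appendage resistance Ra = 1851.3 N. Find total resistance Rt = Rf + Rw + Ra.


Formula: Rt = Rf + Rw + Ra
Substituting: Rt = 87565.9 + 1211.2 + 1851.3
Result: Rt = 90628.4 N

90628.4 N


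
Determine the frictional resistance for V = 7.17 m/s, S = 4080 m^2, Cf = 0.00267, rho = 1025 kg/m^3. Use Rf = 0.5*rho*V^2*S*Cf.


Formula: Rf = 0.5 * rho * V^2 * S * Cf
Step 1 — V^2 = 7.17^2 = 51.4089
Step 2 — 0.5 * rho * V^2 = 0.5 * 1025 * 51.4089 = 26347.06125
Step 3 — Rf = 26347.06125 * 4080 * 0.00267 ≈ 287010 N (5 s.f.)

287010 N


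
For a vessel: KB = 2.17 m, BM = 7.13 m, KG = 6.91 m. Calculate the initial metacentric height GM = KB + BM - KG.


Formula: GM = KB + BM - KG
Step 1 — KM = KB + BM = 2.17 + 7.13 = 9.3 m
Step 2 — GM = KM - KG = 9.3 - 6.91 = 2.39 m

2.39 m


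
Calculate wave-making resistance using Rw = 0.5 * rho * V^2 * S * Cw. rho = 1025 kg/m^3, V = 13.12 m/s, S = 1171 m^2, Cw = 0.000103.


Formula: Rw = 0.5 * rho * V^2 * S * Cw
Step 1 — V^2 = 13.12^2 = 172.1344
Step 2 — 0.5 * rho * V^2 = 0.5 * 1025 * 172.1344 = 88218.88
Step 3 — Rw = 88218.88 * 1171 * 0.000103 ≈ 10640 N (5 s.f.)

10640 N


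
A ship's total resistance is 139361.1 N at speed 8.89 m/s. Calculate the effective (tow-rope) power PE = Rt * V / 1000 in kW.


Formula: PE = Rt * V / 1000 (kW)
Step 1 — PE (W) = 139361.1 * 8.89 = 1238920.179 W
Step 2 — PE (kW) = 1238920.179 / 1000 ≈ 1238.9 kW (5 s.f.)

1238.9 kW


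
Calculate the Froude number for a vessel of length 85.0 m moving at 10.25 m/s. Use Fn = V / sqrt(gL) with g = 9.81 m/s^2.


Formula: Fn = V / sqrt(g * L)
Step 1 — g * L = 9.81 * 85.0 = 833.85
Step 2 — sqrt(g * L) = sqrt(833.85) = 28.876461
Step 3 — Fn = 10.25 / 28.876461 ≈ 0.35496 (5 s.f.)

0.35496


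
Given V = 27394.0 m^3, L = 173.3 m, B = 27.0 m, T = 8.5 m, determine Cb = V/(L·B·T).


Formula: Cb = V / (L * B * T)
Step 1 — L * B * T = 173.3 * 27.0 * 8.5 = 39772.35 m^3
Step 2 — Cb = 27394.0 / 39772.35 ≈ 0.68877 (5 s.f.)

0.68877


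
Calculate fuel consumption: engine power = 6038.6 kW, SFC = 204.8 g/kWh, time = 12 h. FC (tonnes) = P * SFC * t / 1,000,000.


Formula: FC (tonnes) = P * SFC * t / 1,000,000
Step 1 — P * SFC * t = 6038.6 * 204.8 * 12 = 14840463.36 g
Step 2 — FC (tonnes) = 14840463.36 / 1,000,000 ≈ 14.840 tonnes (5 s.f.)

14.840 tonnes


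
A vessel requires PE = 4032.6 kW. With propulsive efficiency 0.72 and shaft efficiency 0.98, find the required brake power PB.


Formula: PB = PE / (eta_D * eta_S)
Step 1 — combined efficiency = eta_D * eta_S = 0.72 * 0.98 = 0.7056
Step 2 — PB = 4032.6 / 0.7056 ≈ 5715.1 kW (5 s.f.)

5715.1 kW


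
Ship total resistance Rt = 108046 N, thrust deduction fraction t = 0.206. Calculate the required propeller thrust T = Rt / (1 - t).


Formula: T = Rt / (1 - t)
Step 1 — (1 - t) = 1 - 0.206 = 0.794
Step 2 — T = 108046 / 0.794 ≈ 136080 N (5 s.f.)

136080 N


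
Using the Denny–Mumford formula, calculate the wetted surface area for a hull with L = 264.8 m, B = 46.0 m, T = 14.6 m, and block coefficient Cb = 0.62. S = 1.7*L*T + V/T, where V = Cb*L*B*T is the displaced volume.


Formula: S = 1.7*L*T + V/T with V = Cb*L*B*T, i.e. S = L * (1.7*T + Cb*B)
Step 1 — 1.7*T = 1.7 * 14.6 = 24.82 m
Step 2 — Cb*B = 0.62 * 46.0 = 28.52 m
Step 3 — 1.7*T + Cb*B = 24.82 + 28.52 = 53.34 m
Step 4 — S = 264.8 * 53.34 ≈ 14124 m^2 (5 s.f.)

14124 m^2


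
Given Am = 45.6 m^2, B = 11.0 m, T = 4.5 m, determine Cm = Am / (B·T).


Formula: Cm = Am / (B * T)
Step 1 — B * T = 11.0 * 4.5 = 49.5 m^2
Step 2 — Cm = 45.6 / 49.5 ≈ 0.92121 (5 s.f.)

0.92121


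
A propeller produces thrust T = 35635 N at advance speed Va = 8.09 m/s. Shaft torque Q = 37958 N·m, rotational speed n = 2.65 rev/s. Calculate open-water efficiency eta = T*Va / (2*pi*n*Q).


Formula: eta = T * Va / (2 * pi * n * Q)
Step 1 — numerator = T * Va = 35635 * 8.09 = 288287.15
Step 2 — 2 * pi * n = 2 * pi * 2.65 = 16.650441
Step 3 — denominator = 16.650441 * 37958 = 632017.44
Step 4 — eta = 288287.15 / 632017.44 ≈ 0.45614 (5 s.f.)

0.45614


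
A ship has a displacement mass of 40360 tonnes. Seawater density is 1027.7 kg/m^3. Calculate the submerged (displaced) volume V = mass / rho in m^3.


Formula: V = mass / rho
Step 1 — convert tonnes to kg: 40360 t * 1000 = 40360000 kg
Step 2 — V = 40360000 / 1027.7 ≈ 39272 m^3 (5 s.f.)

39272 m^3


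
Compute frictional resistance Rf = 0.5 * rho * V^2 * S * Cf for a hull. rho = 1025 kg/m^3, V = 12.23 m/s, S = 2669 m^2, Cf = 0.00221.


Formula: Rf = 0.5 * rho * V^2 * S * Cf
Step 1 — V^2 = 12.23^2 = 149.5729
Step 2 — 0.5 * rho * V^2 = 0.5 * 1025 * 149.5729 = 76656.11125
Step 3 — Rf = 76656.11125 * 2669 * 0.00221 ≈ 452160 N (5 s.f.)

452160 N


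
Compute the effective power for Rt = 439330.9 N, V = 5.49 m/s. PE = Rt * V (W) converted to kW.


Formula: PE = Rt * V / 1000 (kW)
Step 1 — PE (W) = 439330.9 * 5.49 = 2411926.641 W
Step 2 — PE (kW) = 2411926.641 / 1000 ≈ 2411.9 kW (5 s.f.)

2411.9 kW


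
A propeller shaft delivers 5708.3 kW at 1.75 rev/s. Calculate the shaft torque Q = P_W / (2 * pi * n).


Formula: Q = P_W / (2 * pi * n)
Step 1 — P_W = 5708.3 kW * 1000 = 5708300.0 W
Step 2 — 2 * pi * n = 2 * pi * 1.75 = 10.995574
Step 3 — Q = 5708300.0 / 10.995574 ≈ 519150 N·m (5 s.f.)

519150 N·m


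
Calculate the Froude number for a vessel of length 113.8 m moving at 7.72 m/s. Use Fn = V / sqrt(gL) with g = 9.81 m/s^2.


Formula: Fn = V / sqrt(g * L)
Step 1 — g * L = 9.81 * 113.8 = 1116.378
Step 2 — sqrt(g * L) = sqrt(1116.378) = 33.412243
Step 3 — Fn = 7.72 / 33.412243 ≈ 0.23105 (5 s.f.)

0.23105


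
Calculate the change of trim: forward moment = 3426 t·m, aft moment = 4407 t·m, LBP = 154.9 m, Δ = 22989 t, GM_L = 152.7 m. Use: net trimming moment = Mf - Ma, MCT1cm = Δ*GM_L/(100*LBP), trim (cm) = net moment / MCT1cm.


Formula: net trimming moment = Mf - Ma; MCT1cm = Δ*GM_L/(100*LBP); trim = net moment / MCT1cm
Step 1 — net trimming moment = 3426 - 4407 = -981 t·m
Step 2 — MCT1cm = 22989 * 152.7 / (100 * 154.9) = 226.6249 t·m/cm
Step 3 — trim = -981 / 226.6249 ≈ -4.3287 cm (5 s.f.)

-4.3287 cm


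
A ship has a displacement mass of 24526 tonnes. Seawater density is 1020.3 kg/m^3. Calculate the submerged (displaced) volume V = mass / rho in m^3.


Formula: V = mass / rho
Step 1 — convert tonnes to kg: 24526 t * 1000 = 24526000 kg
Step 2 — V = 24526000 / 1020.3 ≈ 24038 m^3 (5 s.f.)

24038 m^3


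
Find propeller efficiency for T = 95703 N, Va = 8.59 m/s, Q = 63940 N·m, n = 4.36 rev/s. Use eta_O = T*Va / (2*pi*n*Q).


Formula: eta = T * Va / (2 * pi * n * Q)
Step 1 — numerator = T * Va = 95703 * 8.59 = 822088.77
Step 2 — 2 * pi * n = 2 * pi * 4.36 = 27.394688
Step 3 — denominator = 27.394688 * 63940 = 1751616.35
Step 4 — eta = 822088.77 / 1751616.35 ≈ 0.46933 (5 s.f.)

0.46933


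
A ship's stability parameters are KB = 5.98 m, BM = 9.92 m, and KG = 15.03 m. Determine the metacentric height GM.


Formula: GM = KB + BM - KG
Step 1 — KM = KB + BM = 5.98 + 9.92 = 15.9 m
Step 2 — GM = KM - KG = 15.9 - 15.03 = 0.87 m

0.87 m


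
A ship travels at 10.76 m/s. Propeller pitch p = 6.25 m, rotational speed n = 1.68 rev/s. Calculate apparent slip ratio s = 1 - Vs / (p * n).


Formula: s = 1 - Vs / (p * n)
Step 1 — p * n = 6.25 * 1.68 = 10.5
Step 2 — Vs / (p*n) = 10.76 / 10.5 = 1.024762 (6 d.p.)
Step 3 — s = 1 - 1.024762 = -0.024762

-0.024762


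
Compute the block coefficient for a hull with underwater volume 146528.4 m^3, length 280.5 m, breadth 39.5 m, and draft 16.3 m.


Formula: Cb = V / (L * B * T)
Step 1 — L * B * T = 280.5 * 39.5 * 16.3 = 180599.925 m^3
Step 2 — Cb = 146528.4 / 180599.925 ≈ 0.81134 (5 s.f.)

0.81134


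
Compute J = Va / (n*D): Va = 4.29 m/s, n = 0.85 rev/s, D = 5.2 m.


Formula: J = Va / (n * D)
Step 1 — n * D = 0.85 * 5.2 = 4.42
Step 2 — J = 4.29 / 4.42 ≈ 0.97059 (5 s.f.)

0.97059


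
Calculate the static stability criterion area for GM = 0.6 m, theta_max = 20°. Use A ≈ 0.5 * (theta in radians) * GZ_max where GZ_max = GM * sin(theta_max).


Formula: GZ_max = GM * sin(theta); Area = 0.5 * theta_rad * GZ_max
Step 1 — GZ_max = 0.6 * sin(20°) = 0.6 * 0.34202 = 0.205212 m
Step 2 — theta_rad = 20 * pi/180 = 0.349066 rad
Step 3 — Area = 0.5 * 0.349066 * 0.205212 ≈ 0.035816 m·rad (5 s.f.)

0.035816 m·rad


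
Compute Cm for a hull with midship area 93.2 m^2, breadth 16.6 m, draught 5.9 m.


Formula: Cm = Am / (B * T)
Step 1 — B * T = 16.6 * 5.9 = 97.94 m^2
Step 2 — Cm = 93.2 / 97.94 ≈ 0.95160 (5 s.f.)

0.95160


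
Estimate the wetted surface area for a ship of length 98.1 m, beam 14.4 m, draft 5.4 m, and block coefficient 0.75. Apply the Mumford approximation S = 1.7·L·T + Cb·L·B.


Formula: S = 1.7*L*T + V/T with V = Cb*L*B*T, i.e. S = L * (1.7*T + Cb*B)
Step 1 — 1.7*T = 1.7 * 5.4 = 9.18 m
Step 2 — Cb*B = 0.75 * 14.4 = 10.8 m
Step 3 — 1.7*T + Cb*B = 9.18 + 10.8 = 19.98 m
Step 4 — S = 98.1 * 19.98 ≈ 1960.0 m^2 (5 s.f.)

1960.0 m^2


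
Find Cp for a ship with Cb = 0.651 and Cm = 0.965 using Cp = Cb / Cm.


Formula: Cp = Cb / Cm
Substituting: Cp = 0.651 / 0.965
Result: Cp ≈ 0.67461 (5 s.f.)

0.67461


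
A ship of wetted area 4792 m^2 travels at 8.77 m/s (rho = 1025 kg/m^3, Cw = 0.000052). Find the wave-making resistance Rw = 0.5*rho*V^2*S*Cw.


Formula: Rw = 0.5 * rho * V^2 * S * Cw
Step 1 — V^2 = 8.77^2 = 76.9129
Step 2 — 0.5 * rho * V^2 = 0.5 * 1025 * 76.9129 = 39417.86125
Step 3 — Rw = 39417.86125 * 4792 * 0.000052 ≈ 9822.3 N (5 s.f.)

9822.3 N


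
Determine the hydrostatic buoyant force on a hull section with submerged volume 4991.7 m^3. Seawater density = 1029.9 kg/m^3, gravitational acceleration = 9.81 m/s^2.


Formula: Fb = rho * g * V
Substituting: Fb = 1029.9 * 9.81 * 4991.7
Intermediate: 1029.9 * 9.81 = 10103.319
Result: Fb = 10103.319 * 4991.7 ≈ 50433000 N (5 s.f.)

50433000 N


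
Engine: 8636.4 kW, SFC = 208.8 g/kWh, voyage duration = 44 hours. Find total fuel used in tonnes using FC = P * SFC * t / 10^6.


Formula: FC (tonnes) = P * SFC * t / 1,000,000
Step 1 — P * SFC * t = 8636.4 * 208.8 * 44 = 79344334.08 g
Step 2 — FC (tonnes) = 79344334.08 / 1,000,000 ≈ 79.344 tonnes (5 s.f.)

79.344 tonnes


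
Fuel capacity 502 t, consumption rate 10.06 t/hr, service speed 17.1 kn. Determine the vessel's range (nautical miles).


Formula: endurance = fuel / rate; range = endurance * speed
Step 1 — endurance = 502 / 10.06 = 49.9006 hours
Step 2 — range = 49.9006 * 17.1 ≈ 853.30 nautical miles (5 s.f.)

853.30 NM


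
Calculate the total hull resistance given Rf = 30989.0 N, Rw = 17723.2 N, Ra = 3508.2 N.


Formula: Rt = Rf + Rw + Ra
Substituting: Rt = 30989.0 + 17723.2 + 3508.2
Result: Rt = 52220.4 N

52220.4 N


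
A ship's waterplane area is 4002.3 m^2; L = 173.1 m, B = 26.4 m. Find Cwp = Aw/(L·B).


Formula: Cwp = Aw / (L * B)
Step 1 — L * B = 173.1 * 26.4 = 4569.84 m^2
Step 2 — Cwp = 4002.3 / 4569.84 ≈ 0.87581 (5 s.f.)

0.87581


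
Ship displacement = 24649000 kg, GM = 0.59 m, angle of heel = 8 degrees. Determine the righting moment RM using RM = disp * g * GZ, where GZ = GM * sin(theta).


Formula: GZ = GM * sin(theta); RM = disp * g * GZ
Step 1 — GZ = 0.59 * sin(8°) = 0.59 * 0.139173 = 0.082112 m
Step 2 — RM = 24649000 * 9.81 * 0.082112 ≈ 19855000 N·m (5 s.f.)

19855000 N·m


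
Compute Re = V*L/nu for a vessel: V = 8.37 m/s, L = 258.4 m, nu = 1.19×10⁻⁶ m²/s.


Formula: Re = V * L / nu
Step 1 — V * L = 8.37 * 258.4 = 2162.808 m^2/s
Step 2 — Re = 2162.808 / 1.19e-6 = 1.82e+09

1.82e+09


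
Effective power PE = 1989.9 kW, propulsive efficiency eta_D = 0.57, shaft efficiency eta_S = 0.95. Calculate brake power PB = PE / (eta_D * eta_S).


Formula: PB = PE / (eta_D * eta_S)
Step 1 — combined efficiency = eta_D * eta_S = 0.57 * 0.95 = 0.5415
Step 2 — PB = 1989.9 / 0.5415 ≈ 3674.8 kW (5 s.f.)

3674.8 kW


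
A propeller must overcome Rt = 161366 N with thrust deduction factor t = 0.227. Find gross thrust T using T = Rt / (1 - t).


Formula: T = Rt / (1 - t)
Step 1 — (1 - t) = 1 - 0.227 = 0.773
Step 2 — T = 161366 / 0.773 ≈ 208750 N (5 s.f.)

208750 N


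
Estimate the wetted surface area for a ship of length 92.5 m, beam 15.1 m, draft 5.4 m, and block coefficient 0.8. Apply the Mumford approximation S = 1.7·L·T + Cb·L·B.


Formula: S = 1.7*L*T + V/T with V = Cb*L*B*T, i.e. S = L * (1.7*T + Cb*B)
Step 1 — 1.7*T = 1.7 * 5.4 = 9.18 m
Step 2 — Cb*B = 0.8 * 15.1 = 12.08 m
Step 3 — 1.7*T + Cb*B = 9.18 + 12.08 = 21.26 m
Step 4 — S = 92.5 * 21.26 ≈ 1966.6 m^2 (5 s.f.)

1966.6 m^2


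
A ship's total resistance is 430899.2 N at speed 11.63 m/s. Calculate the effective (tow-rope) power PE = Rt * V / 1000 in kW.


Formula: PE = Rt * V / 1000 (kW)
Step 1 — PE (W) = 430899.2 * 11.63 = 5011357.696 W
Step 2 — PE (kW) = 5011357.696 / 1000 ≈ 5011.4 kW (5 s.f.)

5011.4 kW


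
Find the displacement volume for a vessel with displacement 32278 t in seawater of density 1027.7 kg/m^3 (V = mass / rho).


Formula: V = mass / rho
Step 1 — convert tonnes to kg: 32278 t * 1000 = 32278000 kg
Step 2 — V = 32278000 / 1027.7 ≈ 31408 m^3 (5 s.f.)

31408 m^3


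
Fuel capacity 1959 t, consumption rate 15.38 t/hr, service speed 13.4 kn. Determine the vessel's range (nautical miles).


Formula: endurance = fuel / rate; range = endurance * speed
Step 1 — endurance = 1959 / 15.38 = 127.3732 hours
Step 2 — range = 127.3732 * 13.4 ≈ 1706.8 nautical miles (5 s.f.)

1706.8 NM


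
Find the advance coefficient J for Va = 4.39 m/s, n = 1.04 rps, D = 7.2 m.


Formula: J = Va / (n * D)
Step 1 — n * D = 1.04 * 7.2 = 7.488
Step 2 — J = 4.39 / 7.488 ≈ 0.58627 (5 s.f.)

0.58627


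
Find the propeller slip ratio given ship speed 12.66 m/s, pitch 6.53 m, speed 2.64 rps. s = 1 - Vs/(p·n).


Formula: s = 1 - Vs / (p * n)
Step 1 — p * n = 6.53 * 2.64 = 17.2392
Step 2 — Vs / (p*n) = 12.66 / 17.2392 = 0.734373 (6 d.p.)
Step 3 — s = 1 - 0.734373 = 0.265627

0.265627


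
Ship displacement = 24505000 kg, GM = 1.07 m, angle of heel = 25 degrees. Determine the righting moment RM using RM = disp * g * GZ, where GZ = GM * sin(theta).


Formula: GZ = GM * sin(theta); RM = disp * g * GZ
Step 1 — GZ = 1.07 * sin(25°) = 1.07 * 0.422618 = 0.452201 m
Step 2 — RM = 24505000 * 9.81 * 0.452201 ≈ 108710000 N·m (5 s.f.)

108710000 N·m


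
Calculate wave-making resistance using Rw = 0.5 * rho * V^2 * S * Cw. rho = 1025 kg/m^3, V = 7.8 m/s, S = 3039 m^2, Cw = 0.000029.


Formula: Rw = 0.5 * rho * V^2 * S * Cw
Step 1 — V^2 = 7.8^2 = 60.84
Step 2 — 0.5 * rho * V^2 = 0.5 * 1025 * 60.84 = 31180.5
Step 3 — Rw = 31180.5 * 3039 * 0.000029 ≈ 2748.0 N (5 s.f.)

2748.0 N


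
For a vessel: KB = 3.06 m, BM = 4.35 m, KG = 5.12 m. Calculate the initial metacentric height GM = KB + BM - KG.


Formula: GM = KB + BM - KG
Step 1 — KM = KB + BM = 3.06 + 4.35 = 7.41 m
Step 2 — GM = KM - KG = 7.41 - 5.12 = 2.29 m

2.29 m


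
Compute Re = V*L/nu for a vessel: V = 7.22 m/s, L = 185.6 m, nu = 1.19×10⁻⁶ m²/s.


Formula: Re = V * L / nu
Step 1 — V * L = 7.22 * 185.6 = 1340.032 m^2/s
Step 2 — Re = 1340.032 / 1.19e-6 = 1.13e+09

1.13e+09


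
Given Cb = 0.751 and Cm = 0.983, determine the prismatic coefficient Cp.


Formula: Cp = Cb / Cm
Substituting: Cp = 0.751 / 0.983
Result: Cp ≈ 0.76399 (5 s.f.)

0.76399


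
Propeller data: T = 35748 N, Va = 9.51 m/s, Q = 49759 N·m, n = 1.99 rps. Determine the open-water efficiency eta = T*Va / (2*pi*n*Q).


Formula: eta = T * Va / (2 * pi * n * Q)
Step 1 — numerator = T * Va = 35748 * 9.51 = 339963.48
Step 2 — 2 * pi * n = 2 * pi * 1.99 = 12.503539
Step 3 — denominator = 12.503539 * 49759 = 622163.6
Step 4 — eta = 339963.48 / 622163.6 ≈ 0.54642 (5 s.f.)

0.54642


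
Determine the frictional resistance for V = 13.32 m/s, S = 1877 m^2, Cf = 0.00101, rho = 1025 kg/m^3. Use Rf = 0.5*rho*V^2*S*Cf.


Formula: Rf = 0.5 * rho * V^2 * S * Cf
Step 1 — V^2 = 13.32^2 = 177.4224
Step 2 — 0.5 * rho * V^2 = 0.5 * 1025 * 177.4224 = 90928.98
Step 3 — Rf = 90928.98 * 1877 * 0.00101 ≈ 172380 N (5 s.f.)

172380 N


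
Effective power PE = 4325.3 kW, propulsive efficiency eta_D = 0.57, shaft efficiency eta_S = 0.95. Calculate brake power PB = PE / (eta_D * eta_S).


Formula: PB = PE / (eta_D * eta_S)
Step 1 — combined efficiency = eta_D * eta_S = 0.57 * 0.95 = 0.5415
Step 2 — PB = 4325.3 / 0.5415 ≈ 7987.6 kW (5 s.f.)

7987.6 kW


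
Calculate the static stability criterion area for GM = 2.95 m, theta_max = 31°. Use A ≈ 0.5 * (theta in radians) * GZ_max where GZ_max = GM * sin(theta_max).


Formula: GZ_max = GM * sin(theta); Area = 0.5 * theta_rad * GZ_max
Step 1 — GZ_max = 2.95 * sin(31°) = 2.95 * 0.515038 = 1.519362 m
Step 2 — theta_rad = 31 * pi/180 = 0.541052 rad
Step 3 — Area = 0.5 * 0.541052 * 1.519362 ≈ 0.41103 m·rad (5 s.f.)

0.41103 m·rad


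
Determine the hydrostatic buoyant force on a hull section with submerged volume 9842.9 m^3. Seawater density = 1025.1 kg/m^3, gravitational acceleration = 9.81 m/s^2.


Formula: Fb = rho * g * V
Substituting: Fb = 1025.1 * 9.81 * 9842.9
Intermediate: 1025.1 * 9.81 = 10056.231
Result: Fb = 10056.231 * 9842.9 ≈ 98982000 N (5 s.f.)

98982000 N


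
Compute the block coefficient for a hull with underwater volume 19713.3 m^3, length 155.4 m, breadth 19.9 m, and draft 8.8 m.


Formula: Cb = V / (L * B * T)
Step 1 — L * B * T = 155.4 * 19.9 * 8.8 = 27213.648 m^3
Step 2 — Cb = 19713.3 / 27213.648 ≈ 0.72439 (5 s.f.)

0.72439


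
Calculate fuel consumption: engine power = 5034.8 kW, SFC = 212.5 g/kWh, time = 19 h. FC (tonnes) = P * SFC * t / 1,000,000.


Formula: FC (tonnes) = P * SFC * t / 1,000,000
Step 1 — P * SFC * t = 5034.8 * 212.5 * 19 = 20328005.0 g
Step 2 — FC (tonnes) = 20328005.0 / 1,000,000 ≈ 20.328 tonnes (5 s.f.)

20.328 tonnes


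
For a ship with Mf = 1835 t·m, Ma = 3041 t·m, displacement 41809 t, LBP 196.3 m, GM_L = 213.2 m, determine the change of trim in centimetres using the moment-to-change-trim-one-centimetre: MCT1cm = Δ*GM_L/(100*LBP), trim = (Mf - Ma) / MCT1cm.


Formula: net trimming moment = Mf - Ma; MCT1cm = Δ*GM_L/(100*LBP); trim = net moment / MCT1cm
Step 1 — net trimming moment = 1835 - 3041 = -1206 t·m
Step 2 — MCT1cm = 41809 * 213.2 / (100 * 196.3) = 454.0845 t·m/cm
Step 3 — trim = -1206 / 454.0845 ≈ -2.6559 cm (5 s.f.)

-2.6559 cm


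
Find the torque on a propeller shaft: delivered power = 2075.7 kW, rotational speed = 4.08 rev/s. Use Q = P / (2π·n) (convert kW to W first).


Formula: Q = P_W / (2 * pi * n)
Step 1 — P_W = 2075.7 kW * 1000 = 2075700.0 W
Step 2 — 2 * pi * n = 2 * pi * 4.08 = 25.635396
Step 3 — Q = 2075700.0 / 25.635396 ≈ 80970 N·m (5 s.f.)

80970 N·m


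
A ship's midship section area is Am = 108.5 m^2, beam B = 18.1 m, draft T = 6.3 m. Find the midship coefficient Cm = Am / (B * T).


Formula: Cm = Am / (B * T)
Step 1 — B * T = 18.1 * 6.3 = 114.03 m^2
Step 2 — Cm = 108.5 / 114.03 ≈ 0.95150 (5 s.f.)

0.95150


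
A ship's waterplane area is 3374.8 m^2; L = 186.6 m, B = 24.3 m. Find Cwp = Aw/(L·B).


Formula: Cwp = Aw / (L * B)
Step 1 — L * B = 186.6 * 24.3 = 4534.38 m^2
Step 2 — Cwp = 3374.8 / 4534.38 ≈ 0.74427 (5 s.f.)

0.74427


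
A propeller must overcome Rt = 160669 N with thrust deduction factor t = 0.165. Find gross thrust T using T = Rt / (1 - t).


Formula: T = Rt / (1 - t)
Step 1 — (1 - t) = 1 - 0.165 = 0.835
Step 2 — T = 160669 / 0.835 ≈ 192420 N (5 s.f.)

192420 N


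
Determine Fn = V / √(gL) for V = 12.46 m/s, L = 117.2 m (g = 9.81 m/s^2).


Formula: Fn = V / sqrt(g * L)
Step 1 — g * L = 9.81 * 117.2 = 1149.732
Step 2 — sqrt(g * L) = sqrt(1149.732) = 33.907698
Step 3 — Fn = 12.46 / 33.907698 ≈ 0.36747 (5 s.f.)

0.36747


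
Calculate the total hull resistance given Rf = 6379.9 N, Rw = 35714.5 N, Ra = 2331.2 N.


Formula: Rt = Rf + Rw + Ra
Substituting: Rt = 6379.9 + 35714.5 + 2331.2
Result: Rt = 44425.6 N

44425.6 N


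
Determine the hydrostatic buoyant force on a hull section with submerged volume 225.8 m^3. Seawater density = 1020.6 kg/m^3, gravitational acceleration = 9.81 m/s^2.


Formula: Fb = rho * g * V
Substituting: Fb = 1020.6 * 9.81 * 225.8
Intermediate: 1020.6 * 9.81 = 10012.086
Result: Fb = 10012.086 * 225.8 ≈ 2260700 N (5 s.f.)

2260700 N


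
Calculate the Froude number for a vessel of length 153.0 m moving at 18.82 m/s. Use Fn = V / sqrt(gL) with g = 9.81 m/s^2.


Formula: Fn = V / sqrt(g * L)
Step 1 — g * L = 9.81 * 153.0 = 1500.93
Step 2 — sqrt(g * L) = sqrt(1500.93) = 38.741838
Step 3 — Fn = 18.82 / 38.741838 ≈ 0.48578 (5 s.f.)

0.48578


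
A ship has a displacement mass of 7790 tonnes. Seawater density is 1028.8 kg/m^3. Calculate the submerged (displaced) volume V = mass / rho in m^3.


Formula: V = mass / rho
Step 1 — convert tonnes to kg: 7790 t * 1000 = 7790000 kg
Step 2 — V = 7790000 / 1028.8 ≈ 7571.9 m^3 (5 s.f.)

7571.9 m^3


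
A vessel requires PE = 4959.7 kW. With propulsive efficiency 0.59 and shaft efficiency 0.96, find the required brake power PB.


Formula: PB = PE / (eta_D * eta_S)
Step 1 — combined efficiency = eta_D * eta_S = 0.59 * 0.96 = 0.5664
Step 2 — PB = 4959.7 / 0.5664 ≈ 8756.5 kW (5 s.f.)

8756.5 kW


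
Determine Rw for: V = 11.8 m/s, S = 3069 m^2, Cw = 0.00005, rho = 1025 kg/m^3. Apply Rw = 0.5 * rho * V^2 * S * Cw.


Formula: Rw = 0.5 * rho * V^2 * S * Cw
Step 1 — V^2 = 11.8^2 = 139.24
Step 2 — 0.5 * rho * V^2 = 0.5 * 1025 * 139.24 = 71360.5
Step 3 — Rw = 71360.5 * 3069 * 0.00005 ≈ 10950 N (5 s.f.)

10950 N


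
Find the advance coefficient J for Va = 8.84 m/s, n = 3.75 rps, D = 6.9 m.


Formula: J = Va / (n * D)
Step 1 — n * D = 3.75 * 6.9 = 25.875
Step 2 — J = 8.84 / 25.875 ≈ 0.34164 (5 s.f.)

0.34164


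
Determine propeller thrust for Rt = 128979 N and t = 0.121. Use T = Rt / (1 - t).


Formula: T = Rt / (1 - t)
Step 1 — (1 - t) = 1 - 0.121 = 0.879
Step 2 — T = 128979 / 0.879 ≈ 146730 N (5 s.f.)

146730 N


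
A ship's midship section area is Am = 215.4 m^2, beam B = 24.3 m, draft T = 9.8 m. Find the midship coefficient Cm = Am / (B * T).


Formula: Cm = Am / (B * T)
Step 1 — B * T = 24.3 * 9.8 = 238.14 m^2
Step 2 — Cm = 215.4 / 238.14 ≈ 0.90451 (5 s.f.)

0.90451


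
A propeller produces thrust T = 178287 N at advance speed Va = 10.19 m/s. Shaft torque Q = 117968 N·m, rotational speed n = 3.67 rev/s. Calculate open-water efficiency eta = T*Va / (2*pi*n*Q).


Formula: eta = T * Va / (2 * pi * n * Q)
Step 1 — numerator = T * Va = 178287 * 10.19 = 1816744.53
Step 2 — 2 * pi * n = 2 * pi * 3.67 = 23.05929
Step 3 — denominator = 23.05929 * 117968 = 2720258.32
Step 4 — eta = 1816744.53 / 2720258.32 ≈ 0.66786 (5 s.f.)

0.66786


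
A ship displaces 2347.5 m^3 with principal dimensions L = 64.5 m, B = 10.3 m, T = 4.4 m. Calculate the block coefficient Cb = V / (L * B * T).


Formula: Cb = V / (L * B * T)
Step 1 — L * B * T = 64.5 * 10.3 * 4.4 = 2923.14 m^3
Step 2 — Cb = 2347.5 / 2923.14 ≈ 0.80307 (5 s.f.)

0.80307


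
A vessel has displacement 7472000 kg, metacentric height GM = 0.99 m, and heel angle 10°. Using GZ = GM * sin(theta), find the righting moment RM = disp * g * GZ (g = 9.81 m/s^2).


Formula: GZ = GM * sin(theta); RM = disp * g * GZ
Step 1 — GZ = 0.99 * sin(10°) = 0.99 * 0.173648 = 0.171912 m
Step 2 — RM = 7472000 * 9.81 * 0.171912 ≈ 12601000 N·m (5 s.f.)

12601000 N·m


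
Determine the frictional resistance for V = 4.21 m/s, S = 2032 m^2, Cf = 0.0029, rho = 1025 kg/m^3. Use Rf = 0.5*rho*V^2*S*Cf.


Formula: Rf = 0.5 * rho * V^2 * S * Cf
Step 1 — V^2 = 4.21^2 = 17.7241
Step 2 — 0.5 * rho * V^2 = 0.5 * 1025 * 17.7241 = 9083.60125
Step 3 — Rf = 9083.60125 * 2032 * 0.0029 ≈ 53528 N (5 s.f.)

53528 N


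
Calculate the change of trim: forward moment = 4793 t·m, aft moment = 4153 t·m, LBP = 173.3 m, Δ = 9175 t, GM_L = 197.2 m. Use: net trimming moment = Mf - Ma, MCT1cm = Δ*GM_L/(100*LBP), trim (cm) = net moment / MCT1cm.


Formula: net trimming moment = Mf - Ma; MCT1cm = Δ*GM_L/(100*LBP); trim = net moment / MCT1cm
Step 1 — net trimming moment = 4793 - 4153 = 640 t·m
Step 2 — MCT1cm = 9175 * 197.2 / (100 * 173.3) = 104.4033 t·m/cm
Step 3 — trim = 640 / 104.4033 ≈ 6.1301 cm (5 s.f.)

6.1301 cm


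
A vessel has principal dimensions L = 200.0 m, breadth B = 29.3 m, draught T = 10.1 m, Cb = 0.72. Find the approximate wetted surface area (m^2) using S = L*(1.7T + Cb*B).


Formula: S = 1.7*L*T + V/T with V = Cb*L*B*T, i.e. S = L * (1.7*T + Cb*B)
Step 1 — 1.7*T = 1.7 * 10.1 = 17.17 m
Step 2 — Cb*B = 0.72 * 29.3 = 21.096 m
Step 3 — 1.7*T + Cb*B = 17.17 + 21.096 = 38.266 m
Step 4 — S = 200.0 * 38.266 ≈ 7653.2 m^2 (5 s.f.)

7653.2 m^2


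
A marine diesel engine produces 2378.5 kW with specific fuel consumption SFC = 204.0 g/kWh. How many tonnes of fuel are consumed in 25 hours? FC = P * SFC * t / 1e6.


Formula: FC (tonnes) = P * SFC * t / 1,000,000
Step 1 — P * SFC * t = 2378.5 * 204.0 * 25 = 12130350.0 g
Step 2 — FC (tonnes) = 12130350.0 / 1,000,000 ≈ 12.130 tonnes (5 s.f.)

12.130 tonnes


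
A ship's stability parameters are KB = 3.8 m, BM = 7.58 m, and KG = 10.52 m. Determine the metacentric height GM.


Formula: GM = KB + BM - KG
Step 1 — KM = KB + BM = 3.8 + 7.58 = 11.38 m
Step 2 — GM = KM - KG = 11.38 - 10.52 = 0.86 m

0.86 m


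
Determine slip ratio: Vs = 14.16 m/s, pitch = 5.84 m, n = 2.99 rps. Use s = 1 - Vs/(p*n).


Formula: s = 1 - Vs / (p * n)
Step 1 — p * n = 5.84 * 2.99 = 17.4616
Step 2 — Vs / (p*n) = 14.16 / 17.4616 = 0.810922 (6 d.p.)
Step 3 — s = 1 - 0.810922 = 0.189078

0.189078


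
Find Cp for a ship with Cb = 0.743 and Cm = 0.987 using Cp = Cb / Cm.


Formula: Cp = Cb / Cm
Substituting: Cp = 0.743 / 0.987
Result: Cp ≈ 0.75279 (5 s.f.)

0.75279


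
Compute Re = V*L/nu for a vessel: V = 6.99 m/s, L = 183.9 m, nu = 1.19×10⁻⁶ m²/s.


Formula: Re = V * L / nu
Step 1 — V * L = 6.99 * 183.9 = 1285.461 m^2/s
Step 2 — Re = 1285.461 / 1.19e-6 = 1.08e+09

1.08e+09


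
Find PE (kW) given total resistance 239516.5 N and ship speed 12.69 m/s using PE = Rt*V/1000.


Formula: PE = Rt * V / 1000 (kW)
Step 1 — PE (W) = 239516.5 * 12.69 = 3039464.385 W
Step 2 — PE (kW) = 3039464.385 / 1000 ≈ 3039.5 kW (5 s.f.)

3039.5 kW


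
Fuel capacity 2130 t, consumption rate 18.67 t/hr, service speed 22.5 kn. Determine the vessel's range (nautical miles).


Formula: endurance = fuel / rate; range = endurance * speed
Step 1 — endurance = 2130 / 18.67 = 114.0868 hours
Step 2 — range = 114.0868 * 22.5 ≈ 2567.0 nautical miles (5 s.f.)

2567.0 NM


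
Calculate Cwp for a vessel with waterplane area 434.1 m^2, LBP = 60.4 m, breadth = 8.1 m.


Formula: Cwp = Aw / (L * B)
Step 1 — L * B = 60.4 * 8.1 = 489.24 m^2
Step 2 — Cwp = 434.1 / 489.24 ≈ 0.88729 (5 s.f.)

0.88729


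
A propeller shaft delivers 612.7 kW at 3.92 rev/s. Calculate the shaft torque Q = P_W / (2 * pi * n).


Formula: Q = P_W / (2 * pi * n)
Step 1 — P_W = 612.7 kW * 1000 = 612700.0 W
Step 2 — 2 * pi * n = 2 * pi * 3.92 = 24.630086
Step 3 — Q = 612700.0 / 24.630086 ≈ 24876 N·m (5 s.f.)

24876 N·m


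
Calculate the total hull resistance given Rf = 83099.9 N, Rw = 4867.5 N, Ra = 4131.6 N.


Formula: Rt = Rf + Rw + Ra
Substituting: Rt = 83099.9 + 4867.5 + 4131.6
Result: Rt = 92099.0 N

92099.0 N


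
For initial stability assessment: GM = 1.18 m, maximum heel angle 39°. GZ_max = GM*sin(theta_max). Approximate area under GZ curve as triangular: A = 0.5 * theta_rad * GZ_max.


Formula: GZ_max = GM * sin(theta); Area = 0.5 * theta_rad * GZ_max
Step 1 — GZ_max = 1.18 * sin(39°) = 1.18 * 0.62932 = 0.742598 m
Step 2 — theta_rad = 39 * pi/180 = 0.680678 rad
Step 3 — Area = 0.5 * 0.680678 * 0.742598 ≈ 0.25274 m·rad (5 s.f.)

0.25274 m·rad


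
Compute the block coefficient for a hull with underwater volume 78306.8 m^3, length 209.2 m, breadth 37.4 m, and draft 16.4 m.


Formula: Cb = V / (L * B * T)
Step 1 — L * B * T = 209.2 * 37.4 * 16.4 = 128314.912 m^3
Step 2 — Cb = 78306.8 / 128314.912 ≈ 0.61027 (5 s.f.)

0.61027
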